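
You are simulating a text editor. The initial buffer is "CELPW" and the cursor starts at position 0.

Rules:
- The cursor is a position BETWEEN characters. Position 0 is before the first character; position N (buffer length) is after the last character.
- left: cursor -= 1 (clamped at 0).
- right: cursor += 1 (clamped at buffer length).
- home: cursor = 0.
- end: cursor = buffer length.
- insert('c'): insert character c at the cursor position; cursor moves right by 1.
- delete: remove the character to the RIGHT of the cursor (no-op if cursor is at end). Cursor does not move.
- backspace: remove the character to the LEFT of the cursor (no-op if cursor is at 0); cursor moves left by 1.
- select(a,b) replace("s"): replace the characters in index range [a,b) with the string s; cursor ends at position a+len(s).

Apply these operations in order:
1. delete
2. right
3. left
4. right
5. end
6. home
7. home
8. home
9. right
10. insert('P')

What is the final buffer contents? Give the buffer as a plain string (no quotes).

Answer: EPLPW

Derivation:
After op 1 (delete): buf='ELPW' cursor=0
After op 2 (right): buf='ELPW' cursor=1
After op 3 (left): buf='ELPW' cursor=0
After op 4 (right): buf='ELPW' cursor=1
After op 5 (end): buf='ELPW' cursor=4
After op 6 (home): buf='ELPW' cursor=0
After op 7 (home): buf='ELPW' cursor=0
After op 8 (home): buf='ELPW' cursor=0
After op 9 (right): buf='ELPW' cursor=1
After op 10 (insert('P')): buf='EPLPW' cursor=2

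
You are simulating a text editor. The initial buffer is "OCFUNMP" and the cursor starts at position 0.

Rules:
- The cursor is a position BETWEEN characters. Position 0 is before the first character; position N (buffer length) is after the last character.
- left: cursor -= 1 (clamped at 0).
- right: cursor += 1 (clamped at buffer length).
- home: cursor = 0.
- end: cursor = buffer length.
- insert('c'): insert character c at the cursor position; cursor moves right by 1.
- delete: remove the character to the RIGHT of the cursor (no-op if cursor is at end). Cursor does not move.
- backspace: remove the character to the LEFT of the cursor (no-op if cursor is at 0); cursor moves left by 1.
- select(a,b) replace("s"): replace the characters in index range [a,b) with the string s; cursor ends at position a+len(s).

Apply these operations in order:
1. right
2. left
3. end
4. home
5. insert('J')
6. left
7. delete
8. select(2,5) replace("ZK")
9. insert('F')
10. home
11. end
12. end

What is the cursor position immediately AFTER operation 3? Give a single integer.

After op 1 (right): buf='OCFUNMP' cursor=1
After op 2 (left): buf='OCFUNMP' cursor=0
After op 3 (end): buf='OCFUNMP' cursor=7

Answer: 7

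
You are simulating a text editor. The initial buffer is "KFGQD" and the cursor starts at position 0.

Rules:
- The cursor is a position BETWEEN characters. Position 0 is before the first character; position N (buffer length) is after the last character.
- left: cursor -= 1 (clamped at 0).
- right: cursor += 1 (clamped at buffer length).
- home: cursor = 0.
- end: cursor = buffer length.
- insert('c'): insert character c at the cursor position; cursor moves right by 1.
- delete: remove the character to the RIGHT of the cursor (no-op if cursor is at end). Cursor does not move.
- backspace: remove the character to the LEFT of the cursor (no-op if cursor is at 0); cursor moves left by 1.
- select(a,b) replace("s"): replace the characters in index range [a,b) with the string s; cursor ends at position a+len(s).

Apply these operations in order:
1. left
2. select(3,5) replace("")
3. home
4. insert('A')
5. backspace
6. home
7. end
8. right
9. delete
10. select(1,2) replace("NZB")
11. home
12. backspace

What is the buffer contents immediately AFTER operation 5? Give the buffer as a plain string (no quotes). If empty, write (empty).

Answer: KFG

Derivation:
After op 1 (left): buf='KFGQD' cursor=0
After op 2 (select(3,5) replace("")): buf='KFG' cursor=3
After op 3 (home): buf='KFG' cursor=0
After op 4 (insert('A')): buf='AKFG' cursor=1
After op 5 (backspace): buf='KFG' cursor=0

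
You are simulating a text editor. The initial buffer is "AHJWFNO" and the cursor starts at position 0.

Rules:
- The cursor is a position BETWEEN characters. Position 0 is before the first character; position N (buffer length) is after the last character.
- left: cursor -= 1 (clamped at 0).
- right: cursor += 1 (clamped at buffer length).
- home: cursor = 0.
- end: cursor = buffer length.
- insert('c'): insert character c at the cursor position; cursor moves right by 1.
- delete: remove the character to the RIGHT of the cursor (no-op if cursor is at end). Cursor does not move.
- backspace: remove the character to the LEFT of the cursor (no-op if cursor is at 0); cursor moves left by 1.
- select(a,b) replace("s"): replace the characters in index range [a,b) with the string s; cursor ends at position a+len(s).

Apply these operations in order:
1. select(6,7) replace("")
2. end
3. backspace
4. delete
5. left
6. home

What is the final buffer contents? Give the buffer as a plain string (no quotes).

Answer: AHJWF

Derivation:
After op 1 (select(6,7) replace("")): buf='AHJWFN' cursor=6
After op 2 (end): buf='AHJWFN' cursor=6
After op 3 (backspace): buf='AHJWF' cursor=5
After op 4 (delete): buf='AHJWF' cursor=5
After op 5 (left): buf='AHJWF' cursor=4
After op 6 (home): buf='AHJWF' cursor=0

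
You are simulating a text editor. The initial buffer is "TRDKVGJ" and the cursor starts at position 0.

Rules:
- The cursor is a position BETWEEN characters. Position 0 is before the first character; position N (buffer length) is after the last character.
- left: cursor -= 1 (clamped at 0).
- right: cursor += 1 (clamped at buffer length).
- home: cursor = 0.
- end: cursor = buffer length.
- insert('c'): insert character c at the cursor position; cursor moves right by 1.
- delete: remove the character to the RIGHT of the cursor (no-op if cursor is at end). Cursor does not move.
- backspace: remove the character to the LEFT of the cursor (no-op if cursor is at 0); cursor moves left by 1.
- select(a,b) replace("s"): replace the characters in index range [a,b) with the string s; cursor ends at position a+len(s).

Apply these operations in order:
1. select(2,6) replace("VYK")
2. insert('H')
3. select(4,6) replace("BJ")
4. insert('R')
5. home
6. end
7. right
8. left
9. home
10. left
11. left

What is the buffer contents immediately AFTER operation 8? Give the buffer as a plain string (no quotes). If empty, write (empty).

After op 1 (select(2,6) replace("VYK")): buf='TRVYKJ' cursor=5
After op 2 (insert('H')): buf='TRVYKHJ' cursor=6
After op 3 (select(4,6) replace("BJ")): buf='TRVYBJJ' cursor=6
After op 4 (insert('R')): buf='TRVYBJRJ' cursor=7
After op 5 (home): buf='TRVYBJRJ' cursor=0
After op 6 (end): buf='TRVYBJRJ' cursor=8
After op 7 (right): buf='TRVYBJRJ' cursor=8
After op 8 (left): buf='TRVYBJRJ' cursor=7

Answer: TRVYBJRJ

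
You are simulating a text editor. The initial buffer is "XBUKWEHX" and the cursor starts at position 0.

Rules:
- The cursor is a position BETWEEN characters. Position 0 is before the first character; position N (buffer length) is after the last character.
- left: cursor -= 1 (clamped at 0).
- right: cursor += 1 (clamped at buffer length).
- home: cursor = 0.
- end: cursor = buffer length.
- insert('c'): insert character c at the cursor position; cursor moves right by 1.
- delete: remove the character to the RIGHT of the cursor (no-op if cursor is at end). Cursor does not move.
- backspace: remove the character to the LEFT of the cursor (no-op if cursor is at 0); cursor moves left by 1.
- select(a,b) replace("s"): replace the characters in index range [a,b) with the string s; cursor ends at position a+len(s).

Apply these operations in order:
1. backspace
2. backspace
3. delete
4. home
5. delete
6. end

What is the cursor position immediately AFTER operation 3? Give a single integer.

After op 1 (backspace): buf='XBUKWEHX' cursor=0
After op 2 (backspace): buf='XBUKWEHX' cursor=0
After op 3 (delete): buf='BUKWEHX' cursor=0

Answer: 0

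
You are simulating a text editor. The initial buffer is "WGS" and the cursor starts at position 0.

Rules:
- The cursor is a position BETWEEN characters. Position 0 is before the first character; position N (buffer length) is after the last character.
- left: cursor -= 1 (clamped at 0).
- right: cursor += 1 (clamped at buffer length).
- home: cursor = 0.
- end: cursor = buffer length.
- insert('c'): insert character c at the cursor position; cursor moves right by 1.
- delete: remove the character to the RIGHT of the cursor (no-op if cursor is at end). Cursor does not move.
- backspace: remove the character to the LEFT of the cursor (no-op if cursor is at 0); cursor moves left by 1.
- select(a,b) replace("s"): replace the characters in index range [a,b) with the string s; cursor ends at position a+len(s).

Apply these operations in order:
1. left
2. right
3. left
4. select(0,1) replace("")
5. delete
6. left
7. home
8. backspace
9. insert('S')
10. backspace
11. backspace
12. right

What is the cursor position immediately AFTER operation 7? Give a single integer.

Answer: 0

Derivation:
After op 1 (left): buf='WGS' cursor=0
After op 2 (right): buf='WGS' cursor=1
After op 3 (left): buf='WGS' cursor=0
After op 4 (select(0,1) replace("")): buf='GS' cursor=0
After op 5 (delete): buf='S' cursor=0
After op 6 (left): buf='S' cursor=0
After op 7 (home): buf='S' cursor=0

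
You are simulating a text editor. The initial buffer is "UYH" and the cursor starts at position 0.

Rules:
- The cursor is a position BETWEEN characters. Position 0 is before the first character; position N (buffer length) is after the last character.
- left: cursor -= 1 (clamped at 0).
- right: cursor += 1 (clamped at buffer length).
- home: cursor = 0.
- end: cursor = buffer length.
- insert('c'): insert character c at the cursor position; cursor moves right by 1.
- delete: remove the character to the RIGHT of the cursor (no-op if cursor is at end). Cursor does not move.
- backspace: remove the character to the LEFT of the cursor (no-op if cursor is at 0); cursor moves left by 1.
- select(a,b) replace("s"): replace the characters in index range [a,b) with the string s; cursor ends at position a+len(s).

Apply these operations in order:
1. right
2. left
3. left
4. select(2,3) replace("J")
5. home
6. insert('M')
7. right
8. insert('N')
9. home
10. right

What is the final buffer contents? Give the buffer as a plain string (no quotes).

Answer: MUNYJ

Derivation:
After op 1 (right): buf='UYH' cursor=1
After op 2 (left): buf='UYH' cursor=0
After op 3 (left): buf='UYH' cursor=0
After op 4 (select(2,3) replace("J")): buf='UYJ' cursor=3
After op 5 (home): buf='UYJ' cursor=0
After op 6 (insert('M')): buf='MUYJ' cursor=1
After op 7 (right): buf='MUYJ' cursor=2
After op 8 (insert('N')): buf='MUNYJ' cursor=3
After op 9 (home): buf='MUNYJ' cursor=0
After op 10 (right): buf='MUNYJ' cursor=1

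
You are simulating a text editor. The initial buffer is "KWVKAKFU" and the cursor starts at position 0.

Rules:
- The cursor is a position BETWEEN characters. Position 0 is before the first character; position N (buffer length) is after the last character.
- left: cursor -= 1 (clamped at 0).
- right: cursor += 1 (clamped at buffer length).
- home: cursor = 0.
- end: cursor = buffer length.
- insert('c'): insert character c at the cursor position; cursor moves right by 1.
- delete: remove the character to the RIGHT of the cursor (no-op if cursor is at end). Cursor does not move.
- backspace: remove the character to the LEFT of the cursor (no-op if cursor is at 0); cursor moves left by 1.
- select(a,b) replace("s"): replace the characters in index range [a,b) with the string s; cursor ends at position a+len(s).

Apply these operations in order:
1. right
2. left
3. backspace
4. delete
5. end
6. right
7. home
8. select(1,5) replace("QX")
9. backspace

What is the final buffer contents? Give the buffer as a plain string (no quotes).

After op 1 (right): buf='KWVKAKFU' cursor=1
After op 2 (left): buf='KWVKAKFU' cursor=0
After op 3 (backspace): buf='KWVKAKFU' cursor=0
After op 4 (delete): buf='WVKAKFU' cursor=0
After op 5 (end): buf='WVKAKFU' cursor=7
After op 6 (right): buf='WVKAKFU' cursor=7
After op 7 (home): buf='WVKAKFU' cursor=0
After op 8 (select(1,5) replace("QX")): buf='WQXFU' cursor=3
After op 9 (backspace): buf='WQFU' cursor=2

Answer: WQFU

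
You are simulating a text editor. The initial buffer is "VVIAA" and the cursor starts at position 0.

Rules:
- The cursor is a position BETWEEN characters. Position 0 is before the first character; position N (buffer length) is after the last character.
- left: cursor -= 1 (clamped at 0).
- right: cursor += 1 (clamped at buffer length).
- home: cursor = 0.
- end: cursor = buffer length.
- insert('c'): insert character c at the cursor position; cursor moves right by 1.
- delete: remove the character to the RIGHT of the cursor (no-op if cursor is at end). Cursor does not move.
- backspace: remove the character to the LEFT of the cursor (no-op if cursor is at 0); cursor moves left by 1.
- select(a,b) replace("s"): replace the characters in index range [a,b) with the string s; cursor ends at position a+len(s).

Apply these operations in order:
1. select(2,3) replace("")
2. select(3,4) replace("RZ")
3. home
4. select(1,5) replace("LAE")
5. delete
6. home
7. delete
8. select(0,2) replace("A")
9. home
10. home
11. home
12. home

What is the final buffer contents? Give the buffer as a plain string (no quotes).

After op 1 (select(2,3) replace("")): buf='VVAA' cursor=2
After op 2 (select(3,4) replace("RZ")): buf='VVARZ' cursor=5
After op 3 (home): buf='VVARZ' cursor=0
After op 4 (select(1,5) replace("LAE")): buf='VLAE' cursor=4
After op 5 (delete): buf='VLAE' cursor=4
After op 6 (home): buf='VLAE' cursor=0
After op 7 (delete): buf='LAE' cursor=0
After op 8 (select(0,2) replace("A")): buf='AE' cursor=1
After op 9 (home): buf='AE' cursor=0
After op 10 (home): buf='AE' cursor=0
After op 11 (home): buf='AE' cursor=0
After op 12 (home): buf='AE' cursor=0

Answer: AE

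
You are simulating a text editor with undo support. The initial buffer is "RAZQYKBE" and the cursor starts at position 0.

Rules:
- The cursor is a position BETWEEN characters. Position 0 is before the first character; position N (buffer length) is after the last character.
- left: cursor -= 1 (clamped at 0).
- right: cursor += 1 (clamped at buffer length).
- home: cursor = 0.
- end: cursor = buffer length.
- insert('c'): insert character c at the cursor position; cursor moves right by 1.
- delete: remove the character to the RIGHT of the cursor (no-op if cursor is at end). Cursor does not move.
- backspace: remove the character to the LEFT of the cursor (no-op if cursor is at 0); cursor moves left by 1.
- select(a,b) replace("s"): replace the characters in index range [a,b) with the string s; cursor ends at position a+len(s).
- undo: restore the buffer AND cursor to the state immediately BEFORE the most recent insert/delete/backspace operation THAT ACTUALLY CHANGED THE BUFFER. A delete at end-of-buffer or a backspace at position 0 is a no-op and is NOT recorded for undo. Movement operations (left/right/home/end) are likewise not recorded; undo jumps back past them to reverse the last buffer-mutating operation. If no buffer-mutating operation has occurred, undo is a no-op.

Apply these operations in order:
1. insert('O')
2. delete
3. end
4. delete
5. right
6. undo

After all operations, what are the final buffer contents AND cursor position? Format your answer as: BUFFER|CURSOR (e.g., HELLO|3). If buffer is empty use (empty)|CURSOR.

After op 1 (insert('O')): buf='ORAZQYKBE' cursor=1
After op 2 (delete): buf='OAZQYKBE' cursor=1
After op 3 (end): buf='OAZQYKBE' cursor=8
After op 4 (delete): buf='OAZQYKBE' cursor=8
After op 5 (right): buf='OAZQYKBE' cursor=8
After op 6 (undo): buf='ORAZQYKBE' cursor=1

Answer: ORAZQYKBE|1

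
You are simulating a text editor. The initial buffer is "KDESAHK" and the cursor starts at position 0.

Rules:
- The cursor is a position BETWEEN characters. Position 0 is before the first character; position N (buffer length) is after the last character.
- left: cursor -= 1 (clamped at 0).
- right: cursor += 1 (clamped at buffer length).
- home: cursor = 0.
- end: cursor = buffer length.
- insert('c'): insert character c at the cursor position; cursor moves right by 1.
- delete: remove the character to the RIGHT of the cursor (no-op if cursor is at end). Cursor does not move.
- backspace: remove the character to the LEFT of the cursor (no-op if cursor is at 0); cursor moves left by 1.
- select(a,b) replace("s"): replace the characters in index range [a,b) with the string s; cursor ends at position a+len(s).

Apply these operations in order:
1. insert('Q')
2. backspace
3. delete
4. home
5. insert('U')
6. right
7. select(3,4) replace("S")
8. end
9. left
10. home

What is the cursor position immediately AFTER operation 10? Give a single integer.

Answer: 0

Derivation:
After op 1 (insert('Q')): buf='QKDESAHK' cursor=1
After op 2 (backspace): buf='KDESAHK' cursor=0
After op 3 (delete): buf='DESAHK' cursor=0
After op 4 (home): buf='DESAHK' cursor=0
After op 5 (insert('U')): buf='UDESAHK' cursor=1
After op 6 (right): buf='UDESAHK' cursor=2
After op 7 (select(3,4) replace("S")): buf='UDESAHK' cursor=4
After op 8 (end): buf='UDESAHK' cursor=7
After op 9 (left): buf='UDESAHK' cursor=6
After op 10 (home): buf='UDESAHK' cursor=0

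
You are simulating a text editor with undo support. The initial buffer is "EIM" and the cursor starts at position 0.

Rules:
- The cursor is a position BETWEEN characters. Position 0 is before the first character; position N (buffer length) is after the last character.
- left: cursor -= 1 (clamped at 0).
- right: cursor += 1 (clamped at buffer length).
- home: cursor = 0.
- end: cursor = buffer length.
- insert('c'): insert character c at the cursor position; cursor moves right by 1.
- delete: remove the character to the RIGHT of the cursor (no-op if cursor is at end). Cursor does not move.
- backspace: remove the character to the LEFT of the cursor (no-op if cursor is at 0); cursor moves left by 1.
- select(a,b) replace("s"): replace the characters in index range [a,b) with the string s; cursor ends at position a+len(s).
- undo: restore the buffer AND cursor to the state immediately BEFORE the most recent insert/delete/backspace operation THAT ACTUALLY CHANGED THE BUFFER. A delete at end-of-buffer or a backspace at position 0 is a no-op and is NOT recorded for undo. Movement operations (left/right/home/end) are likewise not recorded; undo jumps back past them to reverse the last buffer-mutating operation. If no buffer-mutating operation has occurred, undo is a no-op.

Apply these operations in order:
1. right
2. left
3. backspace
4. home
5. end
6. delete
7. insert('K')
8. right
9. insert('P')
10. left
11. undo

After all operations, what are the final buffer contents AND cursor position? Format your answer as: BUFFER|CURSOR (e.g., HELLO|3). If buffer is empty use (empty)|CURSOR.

After op 1 (right): buf='EIM' cursor=1
After op 2 (left): buf='EIM' cursor=0
After op 3 (backspace): buf='EIM' cursor=0
After op 4 (home): buf='EIM' cursor=0
After op 5 (end): buf='EIM' cursor=3
After op 6 (delete): buf='EIM' cursor=3
After op 7 (insert('K')): buf='EIMK' cursor=4
After op 8 (right): buf='EIMK' cursor=4
After op 9 (insert('P')): buf='EIMKP' cursor=5
After op 10 (left): buf='EIMKP' cursor=4
After op 11 (undo): buf='EIMK' cursor=4

Answer: EIMK|4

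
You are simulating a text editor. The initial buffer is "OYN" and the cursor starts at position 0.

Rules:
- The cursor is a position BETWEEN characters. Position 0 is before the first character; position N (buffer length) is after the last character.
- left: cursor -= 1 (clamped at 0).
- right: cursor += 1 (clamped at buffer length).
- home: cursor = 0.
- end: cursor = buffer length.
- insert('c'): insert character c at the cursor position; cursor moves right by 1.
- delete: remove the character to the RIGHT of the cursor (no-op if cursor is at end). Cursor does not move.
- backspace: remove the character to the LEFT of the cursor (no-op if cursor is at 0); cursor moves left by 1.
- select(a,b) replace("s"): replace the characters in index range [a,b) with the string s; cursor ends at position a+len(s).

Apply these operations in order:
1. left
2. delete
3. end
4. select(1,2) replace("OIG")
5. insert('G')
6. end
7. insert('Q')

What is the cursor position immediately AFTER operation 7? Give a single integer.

Answer: 6

Derivation:
After op 1 (left): buf='OYN' cursor=0
After op 2 (delete): buf='YN' cursor=0
After op 3 (end): buf='YN' cursor=2
After op 4 (select(1,2) replace("OIG")): buf='YOIG' cursor=4
After op 5 (insert('G')): buf='YOIGG' cursor=5
After op 6 (end): buf='YOIGG' cursor=5
After op 7 (insert('Q')): buf='YOIGGQ' cursor=6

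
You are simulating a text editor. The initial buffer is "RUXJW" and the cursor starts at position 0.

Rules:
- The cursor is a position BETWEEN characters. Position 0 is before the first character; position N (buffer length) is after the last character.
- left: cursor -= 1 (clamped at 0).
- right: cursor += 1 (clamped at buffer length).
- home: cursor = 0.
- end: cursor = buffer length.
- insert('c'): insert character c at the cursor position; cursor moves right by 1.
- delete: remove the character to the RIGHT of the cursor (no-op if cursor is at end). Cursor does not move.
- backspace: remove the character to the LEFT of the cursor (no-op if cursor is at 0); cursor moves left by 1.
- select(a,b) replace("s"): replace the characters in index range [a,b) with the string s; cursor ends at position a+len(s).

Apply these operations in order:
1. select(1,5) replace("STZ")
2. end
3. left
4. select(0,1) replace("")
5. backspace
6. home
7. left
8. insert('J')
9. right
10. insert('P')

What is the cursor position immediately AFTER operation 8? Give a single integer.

After op 1 (select(1,5) replace("STZ")): buf='RSTZ' cursor=4
After op 2 (end): buf='RSTZ' cursor=4
After op 3 (left): buf='RSTZ' cursor=3
After op 4 (select(0,1) replace("")): buf='STZ' cursor=0
After op 5 (backspace): buf='STZ' cursor=0
After op 6 (home): buf='STZ' cursor=0
After op 7 (left): buf='STZ' cursor=0
After op 8 (insert('J')): buf='JSTZ' cursor=1

Answer: 1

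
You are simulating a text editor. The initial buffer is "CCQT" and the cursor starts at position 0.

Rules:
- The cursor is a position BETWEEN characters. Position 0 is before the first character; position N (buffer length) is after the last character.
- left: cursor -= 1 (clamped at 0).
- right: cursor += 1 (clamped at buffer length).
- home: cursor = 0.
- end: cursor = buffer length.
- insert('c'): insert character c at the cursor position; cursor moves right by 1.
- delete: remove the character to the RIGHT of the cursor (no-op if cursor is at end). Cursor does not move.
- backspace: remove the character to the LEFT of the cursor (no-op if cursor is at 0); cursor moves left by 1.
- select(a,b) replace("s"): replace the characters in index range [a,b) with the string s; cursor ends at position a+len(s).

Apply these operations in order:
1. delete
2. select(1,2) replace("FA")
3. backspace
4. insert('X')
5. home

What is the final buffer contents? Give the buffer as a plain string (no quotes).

Answer: CFXT

Derivation:
After op 1 (delete): buf='CQT' cursor=0
After op 2 (select(1,2) replace("FA")): buf='CFAT' cursor=3
After op 3 (backspace): buf='CFT' cursor=2
After op 4 (insert('X')): buf='CFXT' cursor=3
After op 5 (home): buf='CFXT' cursor=0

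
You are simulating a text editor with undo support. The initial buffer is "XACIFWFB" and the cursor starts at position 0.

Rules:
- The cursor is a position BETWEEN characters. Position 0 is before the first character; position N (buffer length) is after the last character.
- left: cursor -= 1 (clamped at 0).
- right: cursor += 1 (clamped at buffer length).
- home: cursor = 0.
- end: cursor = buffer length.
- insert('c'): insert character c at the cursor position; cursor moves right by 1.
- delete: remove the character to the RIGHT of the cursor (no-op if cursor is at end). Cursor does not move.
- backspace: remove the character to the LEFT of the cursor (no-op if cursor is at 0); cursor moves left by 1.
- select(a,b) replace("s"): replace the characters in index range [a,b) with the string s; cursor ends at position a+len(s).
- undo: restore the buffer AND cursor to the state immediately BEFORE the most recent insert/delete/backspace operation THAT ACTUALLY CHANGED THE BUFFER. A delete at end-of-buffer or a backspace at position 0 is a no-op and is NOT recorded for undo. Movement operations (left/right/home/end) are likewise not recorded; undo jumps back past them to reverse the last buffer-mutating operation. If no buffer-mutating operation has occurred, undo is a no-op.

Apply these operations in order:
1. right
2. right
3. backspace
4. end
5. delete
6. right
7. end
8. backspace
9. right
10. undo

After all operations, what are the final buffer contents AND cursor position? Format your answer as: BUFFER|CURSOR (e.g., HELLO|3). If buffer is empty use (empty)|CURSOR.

Answer: XCIFWFB|7

Derivation:
After op 1 (right): buf='XACIFWFB' cursor=1
After op 2 (right): buf='XACIFWFB' cursor=2
After op 3 (backspace): buf='XCIFWFB' cursor=1
After op 4 (end): buf='XCIFWFB' cursor=7
After op 5 (delete): buf='XCIFWFB' cursor=7
After op 6 (right): buf='XCIFWFB' cursor=7
After op 7 (end): buf='XCIFWFB' cursor=7
After op 8 (backspace): buf='XCIFWF' cursor=6
After op 9 (right): buf='XCIFWF' cursor=6
After op 10 (undo): buf='XCIFWFB' cursor=7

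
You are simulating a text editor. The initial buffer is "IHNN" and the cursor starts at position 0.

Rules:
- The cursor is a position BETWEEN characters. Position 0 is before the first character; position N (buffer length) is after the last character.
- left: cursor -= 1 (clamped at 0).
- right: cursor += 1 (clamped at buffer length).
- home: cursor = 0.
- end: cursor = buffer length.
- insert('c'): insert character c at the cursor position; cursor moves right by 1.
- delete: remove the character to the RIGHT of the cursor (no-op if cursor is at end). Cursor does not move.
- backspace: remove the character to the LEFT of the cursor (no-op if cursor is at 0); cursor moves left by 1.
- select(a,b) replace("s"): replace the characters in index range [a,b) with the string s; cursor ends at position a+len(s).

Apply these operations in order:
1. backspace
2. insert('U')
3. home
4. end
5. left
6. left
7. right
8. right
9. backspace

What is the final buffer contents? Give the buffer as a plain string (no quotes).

Answer: UIHN

Derivation:
After op 1 (backspace): buf='IHNN' cursor=0
After op 2 (insert('U')): buf='UIHNN' cursor=1
After op 3 (home): buf='UIHNN' cursor=0
After op 4 (end): buf='UIHNN' cursor=5
After op 5 (left): buf='UIHNN' cursor=4
After op 6 (left): buf='UIHNN' cursor=3
After op 7 (right): buf='UIHNN' cursor=4
After op 8 (right): buf='UIHNN' cursor=5
After op 9 (backspace): buf='UIHN' cursor=4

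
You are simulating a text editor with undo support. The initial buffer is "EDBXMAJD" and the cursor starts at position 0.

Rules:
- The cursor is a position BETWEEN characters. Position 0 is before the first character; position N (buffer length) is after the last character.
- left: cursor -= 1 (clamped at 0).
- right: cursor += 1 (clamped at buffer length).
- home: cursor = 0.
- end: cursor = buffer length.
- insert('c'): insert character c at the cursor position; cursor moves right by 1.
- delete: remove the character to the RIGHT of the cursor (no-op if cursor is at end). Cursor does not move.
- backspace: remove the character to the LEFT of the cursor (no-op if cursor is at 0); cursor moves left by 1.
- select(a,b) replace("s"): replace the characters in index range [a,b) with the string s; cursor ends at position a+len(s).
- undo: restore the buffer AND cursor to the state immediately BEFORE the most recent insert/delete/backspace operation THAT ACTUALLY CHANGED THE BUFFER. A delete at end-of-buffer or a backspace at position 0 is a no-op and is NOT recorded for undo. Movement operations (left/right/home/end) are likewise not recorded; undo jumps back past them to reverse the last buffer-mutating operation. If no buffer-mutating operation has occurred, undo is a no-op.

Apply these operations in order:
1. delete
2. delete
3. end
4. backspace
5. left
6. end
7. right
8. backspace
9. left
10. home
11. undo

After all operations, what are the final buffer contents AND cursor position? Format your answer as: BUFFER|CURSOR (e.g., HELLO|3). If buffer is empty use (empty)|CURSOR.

Answer: BXMAJ|5

Derivation:
After op 1 (delete): buf='DBXMAJD' cursor=0
After op 2 (delete): buf='BXMAJD' cursor=0
After op 3 (end): buf='BXMAJD' cursor=6
After op 4 (backspace): buf='BXMAJ' cursor=5
After op 5 (left): buf='BXMAJ' cursor=4
After op 6 (end): buf='BXMAJ' cursor=5
After op 7 (right): buf='BXMAJ' cursor=5
After op 8 (backspace): buf='BXMA' cursor=4
After op 9 (left): buf='BXMA' cursor=3
After op 10 (home): buf='BXMA' cursor=0
After op 11 (undo): buf='BXMAJ' cursor=5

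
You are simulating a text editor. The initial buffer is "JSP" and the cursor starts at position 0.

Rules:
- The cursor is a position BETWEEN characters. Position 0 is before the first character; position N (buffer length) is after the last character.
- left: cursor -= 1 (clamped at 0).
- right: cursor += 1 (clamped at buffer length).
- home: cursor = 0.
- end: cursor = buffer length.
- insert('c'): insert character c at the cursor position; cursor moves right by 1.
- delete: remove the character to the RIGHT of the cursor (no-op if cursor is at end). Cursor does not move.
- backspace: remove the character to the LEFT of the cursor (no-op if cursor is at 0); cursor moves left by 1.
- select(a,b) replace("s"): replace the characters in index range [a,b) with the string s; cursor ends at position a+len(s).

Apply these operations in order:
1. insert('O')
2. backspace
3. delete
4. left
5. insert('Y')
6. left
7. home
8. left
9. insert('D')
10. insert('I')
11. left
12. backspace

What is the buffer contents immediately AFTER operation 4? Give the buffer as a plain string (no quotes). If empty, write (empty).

After op 1 (insert('O')): buf='OJSP' cursor=1
After op 2 (backspace): buf='JSP' cursor=0
After op 3 (delete): buf='SP' cursor=0
After op 4 (left): buf='SP' cursor=0

Answer: SP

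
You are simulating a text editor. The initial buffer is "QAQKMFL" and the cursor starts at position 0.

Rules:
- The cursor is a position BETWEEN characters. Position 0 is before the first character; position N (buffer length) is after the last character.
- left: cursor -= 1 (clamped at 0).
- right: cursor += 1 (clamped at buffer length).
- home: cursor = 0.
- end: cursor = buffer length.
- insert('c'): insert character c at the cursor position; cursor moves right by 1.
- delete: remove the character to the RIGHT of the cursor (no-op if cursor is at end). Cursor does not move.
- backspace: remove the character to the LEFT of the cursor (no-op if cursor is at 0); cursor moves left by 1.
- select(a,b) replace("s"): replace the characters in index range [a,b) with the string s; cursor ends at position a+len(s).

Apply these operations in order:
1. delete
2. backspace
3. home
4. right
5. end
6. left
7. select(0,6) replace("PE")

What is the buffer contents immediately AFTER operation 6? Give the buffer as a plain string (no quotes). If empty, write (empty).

After op 1 (delete): buf='AQKMFL' cursor=0
After op 2 (backspace): buf='AQKMFL' cursor=0
After op 3 (home): buf='AQKMFL' cursor=0
After op 4 (right): buf='AQKMFL' cursor=1
After op 5 (end): buf='AQKMFL' cursor=6
After op 6 (left): buf='AQKMFL' cursor=5

Answer: AQKMFL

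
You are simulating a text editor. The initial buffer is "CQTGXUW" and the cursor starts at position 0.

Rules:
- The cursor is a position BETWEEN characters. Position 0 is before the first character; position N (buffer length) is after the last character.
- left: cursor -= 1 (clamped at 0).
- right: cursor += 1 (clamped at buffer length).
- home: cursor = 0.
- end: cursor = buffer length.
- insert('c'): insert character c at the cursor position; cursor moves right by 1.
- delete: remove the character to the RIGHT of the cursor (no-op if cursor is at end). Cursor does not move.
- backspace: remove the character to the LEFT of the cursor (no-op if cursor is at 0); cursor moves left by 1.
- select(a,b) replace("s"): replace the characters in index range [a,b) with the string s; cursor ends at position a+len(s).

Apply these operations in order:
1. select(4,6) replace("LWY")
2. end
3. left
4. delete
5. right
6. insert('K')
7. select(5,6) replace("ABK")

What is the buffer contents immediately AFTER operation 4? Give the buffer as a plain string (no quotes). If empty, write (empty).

After op 1 (select(4,6) replace("LWY")): buf='CQTGLWYW' cursor=7
After op 2 (end): buf='CQTGLWYW' cursor=8
After op 3 (left): buf='CQTGLWYW' cursor=7
After op 4 (delete): buf='CQTGLWY' cursor=7

Answer: CQTGLWY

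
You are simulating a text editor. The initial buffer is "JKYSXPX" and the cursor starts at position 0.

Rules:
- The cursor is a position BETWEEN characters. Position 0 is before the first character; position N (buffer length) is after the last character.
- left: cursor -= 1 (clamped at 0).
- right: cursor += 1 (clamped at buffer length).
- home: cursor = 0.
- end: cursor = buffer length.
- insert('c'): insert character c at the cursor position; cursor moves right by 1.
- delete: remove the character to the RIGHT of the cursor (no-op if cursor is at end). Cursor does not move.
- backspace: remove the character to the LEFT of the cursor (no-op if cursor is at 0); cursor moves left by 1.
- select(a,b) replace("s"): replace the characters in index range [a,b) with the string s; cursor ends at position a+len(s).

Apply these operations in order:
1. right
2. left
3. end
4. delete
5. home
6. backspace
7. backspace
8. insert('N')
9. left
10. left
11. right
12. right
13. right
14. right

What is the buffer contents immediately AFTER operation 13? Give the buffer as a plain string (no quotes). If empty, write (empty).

Answer: NJKYSXPX

Derivation:
After op 1 (right): buf='JKYSXPX' cursor=1
After op 2 (left): buf='JKYSXPX' cursor=0
After op 3 (end): buf='JKYSXPX' cursor=7
After op 4 (delete): buf='JKYSXPX' cursor=7
After op 5 (home): buf='JKYSXPX' cursor=0
After op 6 (backspace): buf='JKYSXPX' cursor=0
After op 7 (backspace): buf='JKYSXPX' cursor=0
After op 8 (insert('N')): buf='NJKYSXPX' cursor=1
After op 9 (left): buf='NJKYSXPX' cursor=0
After op 10 (left): buf='NJKYSXPX' cursor=0
After op 11 (right): buf='NJKYSXPX' cursor=1
After op 12 (right): buf='NJKYSXPX' cursor=2
After op 13 (right): buf='NJKYSXPX' cursor=3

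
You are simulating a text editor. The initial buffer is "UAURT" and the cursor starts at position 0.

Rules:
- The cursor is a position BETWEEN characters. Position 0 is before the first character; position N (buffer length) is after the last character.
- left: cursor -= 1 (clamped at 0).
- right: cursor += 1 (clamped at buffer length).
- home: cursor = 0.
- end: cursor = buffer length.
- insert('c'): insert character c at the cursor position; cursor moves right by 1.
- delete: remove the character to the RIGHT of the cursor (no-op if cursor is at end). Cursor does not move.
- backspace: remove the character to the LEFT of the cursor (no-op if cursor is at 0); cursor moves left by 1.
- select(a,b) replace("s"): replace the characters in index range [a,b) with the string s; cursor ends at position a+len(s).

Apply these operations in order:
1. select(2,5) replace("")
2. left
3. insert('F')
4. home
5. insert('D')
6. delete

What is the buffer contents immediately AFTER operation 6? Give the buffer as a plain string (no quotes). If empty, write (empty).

After op 1 (select(2,5) replace("")): buf='UA' cursor=2
After op 2 (left): buf='UA' cursor=1
After op 3 (insert('F')): buf='UFA' cursor=2
After op 4 (home): buf='UFA' cursor=0
After op 5 (insert('D')): buf='DUFA' cursor=1
After op 6 (delete): buf='DFA' cursor=1

Answer: DFA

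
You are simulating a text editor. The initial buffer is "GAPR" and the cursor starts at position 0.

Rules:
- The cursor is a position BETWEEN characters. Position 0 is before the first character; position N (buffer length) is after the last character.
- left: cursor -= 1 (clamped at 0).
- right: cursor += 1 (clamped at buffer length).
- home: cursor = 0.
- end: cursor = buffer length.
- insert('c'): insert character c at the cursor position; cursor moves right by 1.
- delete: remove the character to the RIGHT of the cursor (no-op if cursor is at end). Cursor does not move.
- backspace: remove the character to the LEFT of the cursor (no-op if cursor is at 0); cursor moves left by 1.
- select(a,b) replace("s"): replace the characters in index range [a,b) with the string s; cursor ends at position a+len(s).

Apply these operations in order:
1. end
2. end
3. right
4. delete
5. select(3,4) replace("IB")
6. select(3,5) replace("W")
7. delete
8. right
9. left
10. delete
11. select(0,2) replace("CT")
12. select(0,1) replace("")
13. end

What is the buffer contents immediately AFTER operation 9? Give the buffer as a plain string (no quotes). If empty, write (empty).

After op 1 (end): buf='GAPR' cursor=4
After op 2 (end): buf='GAPR' cursor=4
After op 3 (right): buf='GAPR' cursor=4
After op 4 (delete): buf='GAPR' cursor=4
After op 5 (select(3,4) replace("IB")): buf='GAPIB' cursor=5
After op 6 (select(3,5) replace("W")): buf='GAPW' cursor=4
After op 7 (delete): buf='GAPW' cursor=4
After op 8 (right): buf='GAPW' cursor=4
After op 9 (left): buf='GAPW' cursor=3

Answer: GAPW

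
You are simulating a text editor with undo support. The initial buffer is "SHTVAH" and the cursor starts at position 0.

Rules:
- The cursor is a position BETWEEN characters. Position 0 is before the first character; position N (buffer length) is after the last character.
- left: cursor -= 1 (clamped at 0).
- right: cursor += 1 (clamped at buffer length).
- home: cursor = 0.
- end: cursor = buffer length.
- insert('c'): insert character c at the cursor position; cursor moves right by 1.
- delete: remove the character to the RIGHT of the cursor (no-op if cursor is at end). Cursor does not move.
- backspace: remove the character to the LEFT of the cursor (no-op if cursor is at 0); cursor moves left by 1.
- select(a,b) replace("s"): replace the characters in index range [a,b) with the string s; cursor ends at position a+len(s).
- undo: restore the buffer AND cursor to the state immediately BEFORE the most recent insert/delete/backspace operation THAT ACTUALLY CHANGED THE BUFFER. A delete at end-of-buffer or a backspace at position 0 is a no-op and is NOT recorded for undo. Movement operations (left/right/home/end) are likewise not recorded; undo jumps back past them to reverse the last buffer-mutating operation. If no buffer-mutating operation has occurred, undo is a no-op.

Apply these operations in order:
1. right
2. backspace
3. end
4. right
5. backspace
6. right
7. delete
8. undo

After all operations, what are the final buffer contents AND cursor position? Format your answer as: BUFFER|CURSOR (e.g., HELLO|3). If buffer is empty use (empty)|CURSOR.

After op 1 (right): buf='SHTVAH' cursor=1
After op 2 (backspace): buf='HTVAH' cursor=0
After op 3 (end): buf='HTVAH' cursor=5
After op 4 (right): buf='HTVAH' cursor=5
After op 5 (backspace): buf='HTVA' cursor=4
After op 6 (right): buf='HTVA' cursor=4
After op 7 (delete): buf='HTVA' cursor=4
After op 8 (undo): buf='HTVAH' cursor=5

Answer: HTVAH|5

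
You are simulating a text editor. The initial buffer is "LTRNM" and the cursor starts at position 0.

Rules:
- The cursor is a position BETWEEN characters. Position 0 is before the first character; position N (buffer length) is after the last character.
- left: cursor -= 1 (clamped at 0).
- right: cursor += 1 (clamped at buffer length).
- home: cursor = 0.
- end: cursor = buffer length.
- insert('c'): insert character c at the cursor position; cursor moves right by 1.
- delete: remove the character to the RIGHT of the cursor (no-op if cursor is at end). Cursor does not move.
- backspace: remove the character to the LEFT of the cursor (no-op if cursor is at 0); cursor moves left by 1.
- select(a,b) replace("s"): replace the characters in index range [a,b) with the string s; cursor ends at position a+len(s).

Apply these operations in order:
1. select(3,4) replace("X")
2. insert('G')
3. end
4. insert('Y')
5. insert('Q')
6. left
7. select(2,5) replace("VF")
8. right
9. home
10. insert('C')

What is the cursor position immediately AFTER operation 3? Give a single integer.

After op 1 (select(3,4) replace("X")): buf='LTRXM' cursor=4
After op 2 (insert('G')): buf='LTRXGM' cursor=5
After op 3 (end): buf='LTRXGM' cursor=6

Answer: 6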